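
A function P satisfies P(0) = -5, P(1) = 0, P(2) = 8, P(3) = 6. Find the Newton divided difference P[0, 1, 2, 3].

P[0,1] = (0 - (-5)) / (1 - 0) = 5
P[1,2] = (8 - 0) / (2 - 1) = 8
P[2,3] = (6 - 8) / (3 - 2) = -2
P[0,1,2] = (8 - 5) / (2 - 0) = 3/2
P[1,2,3] = (-2 - 8) / (3 - 1) = -5
P[0,1,2,3] = (-5 - 3/2) / (3 - 0) = -13/6

-13/6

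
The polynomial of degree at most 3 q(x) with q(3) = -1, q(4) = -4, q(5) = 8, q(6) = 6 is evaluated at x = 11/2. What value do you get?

L_0(11/2) = (3/2)·(1/2)·(-1/2)/[(-1)·(-2)·(-3)] = 1/16
L_1(11/2) = (5/2)·(1/2)·(-1/2)/[(1)·(-1)·(-2)] = -5/16
L_2(11/2) = (5/2)·(3/2)·(-1/2)/[(2)·(1)·(-1)] = 15/16
L_3(11/2) = (5/2)·(3/2)·(1/2)/[(3)·(2)·(1)] = 5/16
Sum: (-1)·(1/16) + (-4)·(-5/16) + 8·(15/16) + 6·(5/16) = 169/16

169/16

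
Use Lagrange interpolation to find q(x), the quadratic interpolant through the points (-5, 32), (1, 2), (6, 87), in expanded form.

Build the Lagrange basis polynomials:
L_0(x) = (x - 1)(x - 6) / [66] = (1/66)x^2 - (7/66)x + 1/11
L_1(x) = (x + 5)(x - 6) / [-30] = -(1/30)x^2 + (1/30)x + 1
L_2(x) = (x + 5)(x - 1) / [55] = (1/55)x^2 + (4/55)x - 1/11
q(x) = 32·L_0 + 2·L_1 + 87·L_2
  32·L_0(x) = (16/33)x^2 - (112/33)x + 32/11
  2·L_1(x) = -(1/15)x^2 + (1/15)x + 2
  87·L_2(x) = (87/55)x^2 + (348/55)x - 87/11
Adding term by term: 2x^2 + 3x - 3

q(x) = 2x^2 + 3x - 3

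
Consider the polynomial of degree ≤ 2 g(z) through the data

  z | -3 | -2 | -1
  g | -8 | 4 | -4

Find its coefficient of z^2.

-10

L_0(z) = (z + 2)(z + 1) / [2] = (1/2)z^2 + (3/2)z + 1
L_1(z) = (z + 3)(z + 1) / [-1] = -z^2 - 4z - 3
L_2(z) = (z + 3)(z + 2) / [2] = (1/2)z^2 + (5/2)z + 3
g(z) = (-8)·L_0 + 4·L_1 + (-4)·L_2
Only the coefficient of z^2 is needed; take it from each L_i and combine:
(-8)·(1/2) + 4·(-1) + (-4)·(1/2) = -10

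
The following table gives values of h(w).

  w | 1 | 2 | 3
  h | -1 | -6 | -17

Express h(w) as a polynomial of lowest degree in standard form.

h(w) = -3w^2 + 4w - 2

Build the Lagrange basis polynomials:
L_0(w) = (w - 2)(w - 3) / [2] = (1/2)w^2 - (5/2)w + 3
L_1(w) = (w - 1)(w - 3) / [-1] = -w^2 + 4w - 3
L_2(w) = (w - 1)(w - 2) / [2] = (1/2)w^2 - (3/2)w + 1
h(w) = (-1)·L_0 + (-6)·L_1 + (-17)·L_2
  (-1)·L_0(w) = -(1/2)w^2 + (5/2)w - 3
  (-6)·L_1(w) = 6w^2 - 24w + 18
  (-17)·L_2(w) = -(17/2)w^2 + (51/2)w - 17
Adding term by term: -3w^2 + 4w - 2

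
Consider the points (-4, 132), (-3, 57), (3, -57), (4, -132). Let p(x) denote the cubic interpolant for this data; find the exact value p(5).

Evaluate each Lagrange basis at x = 5:
L_0(5) = (8)·(2)·(1)/[(-1)·(-7)·(-8)] = -2/7
L_1(5) = (9)·(2)·(1)/[(1)·(-6)·(-7)] = 3/7
L_2(5) = (9)·(8)·(1)/[(7)·(6)·(-1)] = -12/7
L_3(5) = (9)·(8)·(2)/[(8)·(7)·(1)] = 18/7
Sum: 132·(-2/7) + 57·(3/7) + (-57)·(-12/7) + (-132)·(18/7) = -255

-255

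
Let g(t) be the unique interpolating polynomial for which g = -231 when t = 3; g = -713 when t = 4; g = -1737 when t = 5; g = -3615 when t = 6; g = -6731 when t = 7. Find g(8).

Evaluate each Lagrange basis at t = 8:
L_0(8) = (4)·(3)·(2)·(1)/[(-1)·(-2)·(-3)·(-4)] = 1
L_1(8) = (5)·(3)·(2)·(1)/[(1)·(-1)·(-2)·(-3)] = -5
L_2(8) = (5)·(4)·(2)·(1)/[(2)·(1)·(-1)·(-2)] = 10
L_3(8) = (5)·(4)·(3)·(1)/[(3)·(2)·(1)·(-1)] = -10
L_4(8) = (5)·(4)·(3)·(2)/[(4)·(3)·(2)·(1)] = 5
Sum: (-231)·(1) + (-713)·(-5) + (-1737)·(10) + (-3615)·(-10) + (-6731)·(5) = -11541

-11541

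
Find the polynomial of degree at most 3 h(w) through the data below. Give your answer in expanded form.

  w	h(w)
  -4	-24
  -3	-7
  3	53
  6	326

Newton's divided differences:
h[-4,-3] = (-7 - (-24)) / (-3 - (-4)) = 17
h[-3,3] = (53 - (-7)) / (3 - (-3)) = 10
h[3,6] = (326 - 53) / (6 - 3) = 91
h[-4,-3,3] = (10 - 17) / (3 - (-4)) = -1
h[-3,3,6] = (91 - 10) / (6 - (-3)) = 9
h[-4,-3,3,6] = (9 - (-1)) / (6 - (-4)) = 1
h(w) = -24 + 17·(w + 4) + (-1)·(w + 4)(w + 3) + 1·(w + 4)(w + 3)(w - 3)
Expanding: h(w) = w^3 + 3w^2 + w - 4

h(w) = w^3 + 3w^2 + w - 4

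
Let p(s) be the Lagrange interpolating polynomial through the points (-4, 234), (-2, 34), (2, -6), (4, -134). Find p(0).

2

L_0(0) = (2)·(-2)·(-4)/[(-2)·(-6)·(-8)] = -1/6
L_1(0) = (4)·(-2)·(-4)/[(2)·(-4)·(-6)] = 2/3
L_2(0) = (4)·(2)·(-4)/[(6)·(4)·(-2)] = 2/3
L_3(0) = (4)·(2)·(-2)/[(8)·(6)·(2)] = -1/6
Sum: 234·(-1/6) + 34·(2/3) + (-6)·(2/3) + (-134)·(-1/6) = 2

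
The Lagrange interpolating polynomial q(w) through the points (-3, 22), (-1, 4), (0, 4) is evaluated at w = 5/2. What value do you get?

L_0(5/2) = (7/2)·(5/2)/[(-2)·(-3)] = 35/24
L_1(5/2) = (11/2)·(5/2)/[(2)·(-1)] = -55/8
L_2(5/2) = (11/2)·(7/2)/[(3)·(1)] = 77/12
Sum: 22·(35/24) + 4·(-55/8) + 4·(77/12) = 121/4

121/4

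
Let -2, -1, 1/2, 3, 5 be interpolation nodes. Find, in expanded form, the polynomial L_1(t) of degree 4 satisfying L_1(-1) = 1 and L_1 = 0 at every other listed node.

L_1(t) = (t + 2)(t - 1/2)(t - 3)(t - 5) / [(1)·(-3/2)·(-4)·(-6)]
       = (t^4 - (13/2)t^3 + 2t^2 + (61/2)t - 15) / (-36)

L_1(t) = -(1/36)t^4 + (13/72)t^3 - (1/18)t^2 - (61/72)t + 5/12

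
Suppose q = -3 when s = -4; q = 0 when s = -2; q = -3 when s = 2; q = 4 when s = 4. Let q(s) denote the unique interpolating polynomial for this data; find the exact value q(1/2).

L_0(1/2) = (5/2)·(-3/2)·(-7/2)/[(-2)·(-6)·(-8)] = -35/256
L_1(1/2) = (9/2)·(-3/2)·(-7/2)/[(2)·(-4)·(-6)] = 63/128
L_2(1/2) = (9/2)·(5/2)·(-7/2)/[(6)·(4)·(-2)] = 105/128
L_3(1/2) = (9/2)·(5/2)·(-3/2)/[(8)·(6)·(2)] = -45/256
Sum: (-3)·(-35/256) + 0 + (-3)·(105/128) + 4·(-45/256) = -705/256

-705/256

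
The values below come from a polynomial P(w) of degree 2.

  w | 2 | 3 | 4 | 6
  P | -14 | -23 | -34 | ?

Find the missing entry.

-62

The 3 known values determine P uniquely (degree ≤ 2).
Evaluate each Lagrange basis at w = 6:
L_0(6) = (3)·(2)/[(-1)·(-2)] = 3
L_1(6) = (4)·(2)/[(1)·(-1)] = -8
L_2(6) = (4)·(3)/[(2)·(1)] = 6
Sum: (-14)·(3) + (-23)·(-8) + (-34)·(6) = -62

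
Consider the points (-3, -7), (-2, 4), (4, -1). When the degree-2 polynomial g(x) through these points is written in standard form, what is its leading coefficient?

-71/42

L_0(x) = (x + 2)(x - 4) / [7] = (1/7)x^2 - (2/7)x - 8/7
L_1(x) = (x + 3)(x - 4) / [-6] = -(1/6)x^2 + (1/6)x + 2
L_2(x) = (x + 3)(x + 2) / [42] = (1/42)x^2 + (5/42)x + 1/7
g(x) = (-7)·L_0 + 4·L_1 + (-1)·L_2
Only the coefficient of x^2 is needed; take it from each L_i and combine:
(-7)·(1/7) + 4·(-1/6) + (-1)·(1/42) = -71/42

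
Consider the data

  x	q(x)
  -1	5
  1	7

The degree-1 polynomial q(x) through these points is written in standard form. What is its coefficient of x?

The leading coefficient equals the top divided difference q[-1,1].
q[-1,1] = (7 - 5) / (1 - (-1)) = 1

1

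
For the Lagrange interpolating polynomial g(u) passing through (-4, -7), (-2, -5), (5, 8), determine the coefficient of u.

Build the Lagrange basis polynomials:
L_0(u) = (u + 2)(u - 5) / [18] = (1/18)u^2 - (1/6)u - 5/9
L_1(u) = (u + 4)(u - 5) / [-14] = -(1/14)u^2 + (1/14)u + 10/7
L_2(u) = (u + 4)(u + 2) / [63] = (1/63)u^2 + (2/21)u + 8/63
g(u) = (-7)·L_0 + (-5)·L_1 + 8·L_2
Only the coefficient of u is needed; take it from each L_i and combine:
(-7)·(-1/6) + (-5)·(1/14) + 8·(2/21) = 11/7

11/7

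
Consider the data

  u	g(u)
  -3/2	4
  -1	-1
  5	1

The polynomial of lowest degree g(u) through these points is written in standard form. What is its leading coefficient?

62/39

The leading coefficient equals the top divided difference g[-3/2,-1,5].
g[-3/2,-1] = (-1 - 4) / (-1 - (-3/2)) = -10
g[-1,5] = (1 - (-1)) / (5 - (-1)) = 1/3
g[-3/2,-1,5] = (1/3 - (-10)) / (5 - (-3/2)) = 62/39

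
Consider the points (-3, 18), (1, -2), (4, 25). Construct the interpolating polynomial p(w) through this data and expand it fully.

Build the Lagrange basis polynomials:
L_0(w) = (w - 1)(w - 4) / [28] = (1/28)w^2 - (5/28)w + 1/7
L_1(w) = (w + 3)(w - 4) / [-12] = -(1/12)w^2 + (1/12)w + 1
L_2(w) = (w + 3)(w - 1) / [21] = (1/21)w^2 + (2/21)w - 1/7
p(w) = 18·L_0 + (-2)·L_1 + 25·L_2
  18·L_0(w) = (9/14)w^2 - (45/14)w + 18/7
  (-2)·L_1(w) = (1/6)w^2 - (1/6)w - 2
  25·L_2(w) = (25/21)w^2 + (50/21)w - 25/7
Adding term by term: 2w^2 - w - 3

p(w) = 2w^2 - w - 3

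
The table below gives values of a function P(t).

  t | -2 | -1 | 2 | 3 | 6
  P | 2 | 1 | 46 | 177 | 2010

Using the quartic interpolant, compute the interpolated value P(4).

476

Using Newton's divided-difference form:
P[-2,-1] = (1 - 2) / (-1 - (-2)) = -1
P[-1,2] = (46 - 1) / (2 - (-1)) = 15
P[2,3] = (177 - 46) / (3 - 2) = 131
P[3,6] = (2010 - 177) / (6 - 3) = 611
P[-2,-1,2] = (15 - (-1)) / (2 - (-2)) = 4
P[-1,2,3] = (131 - 15) / (3 - (-1)) = 29
P[2,3,6] = (611 - 131) / (6 - 2) = 120
P[-2,-1,2,3] = (29 - 4) / (3 - (-2)) = 5
P[-1,2,3,6] = (120 - 29) / (6 - (-1)) = 13
P[-2,-1,2,3,6] = (13 - 5) / (6 - (-2)) = 1
P(4) = 2 + (-1)·(6) + 4·(6)·(5) + 5·(6)·(5)·(2) + 1·(6)·(5)·(2)·(1) = 476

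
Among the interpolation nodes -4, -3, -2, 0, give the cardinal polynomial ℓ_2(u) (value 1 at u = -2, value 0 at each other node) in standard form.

ℓ_2(u) = (u + 4)(u + 3)u / [(2)·(1)·(-2)]
       = (u^3 + 7u^2 + 12u) / (-4)

ℓ_2(u) = -(1/4)u^3 - (7/4)u^2 - 3u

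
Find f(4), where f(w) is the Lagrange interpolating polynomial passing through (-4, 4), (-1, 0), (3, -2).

Evaluate each Lagrange basis at w = 4:
L_0(4) = (5)·(1)/[(-3)·(-7)] = 5/21
L_1(4) = (8)·(1)/[(3)·(-4)] = -2/3
L_2(4) = (8)·(5)/[(7)·(4)] = 10/7
Sum: 4·(5/21) + 0 + (-2)·(10/7) = -40/21

-40/21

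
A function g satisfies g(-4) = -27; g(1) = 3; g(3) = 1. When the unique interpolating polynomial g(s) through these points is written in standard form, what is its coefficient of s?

3

Build the Lagrange basis polynomials:
L_0(s) = (s - 1)(s - 3) / [35] = (1/35)s^2 - (4/35)s + 3/35
L_1(s) = (s + 4)(s - 3) / [-10] = -(1/10)s^2 - (1/10)s + 6/5
L_2(s) = (s + 4)(s - 1) / [14] = (1/14)s^2 + (3/14)s - 2/7
g(s) = (-27)·L_0 + 3·L_1 + 1·L_2
Only the coefficient of s is needed; take it from each L_i and combine:
(-27)·(-4/35) + 3·(-1/10) + 1·(3/14) = 3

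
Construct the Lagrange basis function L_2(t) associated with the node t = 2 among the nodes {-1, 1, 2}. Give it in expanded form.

L_2(t) = (1/3)t^2 - 1/3

L_2(t) = (t + 1)(t - 1) / [(3)·(1)]
       = (t^2 - 1) / (3)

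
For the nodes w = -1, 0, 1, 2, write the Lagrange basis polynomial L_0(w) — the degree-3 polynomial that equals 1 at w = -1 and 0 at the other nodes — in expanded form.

L_0(w) = w(w - 1)(w - 2) / [(-1)·(-2)·(-3)]
       = (w^3 - 3w^2 + 2w) / (-6)

L_0(w) = -(1/6)w^3 + (1/2)w^2 - (1/3)w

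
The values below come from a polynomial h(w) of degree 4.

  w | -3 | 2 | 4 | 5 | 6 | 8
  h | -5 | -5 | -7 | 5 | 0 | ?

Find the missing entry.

The 5 known values determine h uniquely (degree ≤ 4).
L_0(8) = (6)·(4)·(3)·(2)/[(-5)·(-7)·(-8)·(-9)] = 2/35
L_1(8) = (11)·(4)·(3)·(2)/[(5)·(-2)·(-3)·(-4)] = -11/5
L_2(8) = (11)·(6)·(3)·(2)/[(7)·(2)·(-1)·(-2)] = 99/7
L_3(8) = (11)·(6)·(4)·(2)/[(8)·(3)·(1)·(-1)] = -22
L_4(8) = (11)·(6)·(4)·(3)/[(9)·(4)·(2)·(1)] = 11
Sum: (-5)·(2/35) + (-5)·(-11/5) + (-7)·(99/7) + 5·(-22) + 0 = -1388/7

-1388/7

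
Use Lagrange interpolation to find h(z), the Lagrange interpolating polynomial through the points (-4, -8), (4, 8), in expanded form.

L_0(z) = (z - 4) / [-8] = -(1/8)z + 1/2
L_1(z) = (z + 4) / [8] = (1/8)z + 1/2
h(z) = (-8)·L_0 + 8·L_1
  (-8)·L_0(z) = z - 4
  8·L_1(z) = z + 4
Adding term by term: 2z

h(z) = 2z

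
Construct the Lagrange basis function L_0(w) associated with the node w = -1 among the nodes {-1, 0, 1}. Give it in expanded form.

L_0(w) = w(w - 1) / [(-1)·(-2)]
       = (w^2 - w) / (2)

L_0(w) = (1/2)w^2 - (1/2)w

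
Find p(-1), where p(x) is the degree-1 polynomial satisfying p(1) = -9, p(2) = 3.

Evaluate each Lagrange basis at x = -1:
L_0(-1) = (-3)/[(-1)] = 3
L_1(-1) = (-2)/[(1)] = -2
Sum: (-9)·(3) + 3·(-2) = -33

-33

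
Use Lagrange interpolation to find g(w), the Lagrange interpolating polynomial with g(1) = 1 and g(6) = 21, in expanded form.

Build the Lagrange basis polynomials:
L_0(w) = (w - 6) / [-5] = -(1/5)w + 6/5
L_1(w) = (w - 1) / [5] = (1/5)w - 1/5
g(w) = 1·L_0 + 21·L_1
  1·L_0(w) = -(1/5)w + 6/5
  21·L_1(w) = (21/5)w - 21/5
Adding term by term: 4w - 3

g(w) = 4w - 3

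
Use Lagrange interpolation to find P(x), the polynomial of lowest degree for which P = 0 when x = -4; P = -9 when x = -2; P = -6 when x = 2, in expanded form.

L_0(x) = (x + 2)(x - 2) / [12] = (1/12)x^2 - 1/3
L_1(x) = (x + 4)(x - 2) / [-8] = -(1/8)x^2 - (1/4)x + 1
L_2(x) = (x + 4)(x + 2) / [24] = (1/24)x^2 + (1/4)x + 1/3
P(x) = 0·L_0 + (-9)·L_1 + (-6)·L_2
  0·L_0(x) = 0
  (-9)·L_1(x) = (9/8)x^2 + (9/4)x - 9
  (-6)·L_2(x) = -(1/4)x^2 - (3/2)x - 2
Adding term by term: (7/8)x^2 + (3/4)x - 11

P(x) = (7/8)x^2 + (3/4)x - 11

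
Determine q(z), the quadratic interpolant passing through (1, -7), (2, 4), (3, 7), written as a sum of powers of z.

q(z) = -4z^2 + 23z - 26

Newton's divided differences:
q[1,2] = (4 - (-7)) / (2 - 1) = 11
q[2,3] = (7 - 4) / (3 - 2) = 3
q[1,2,3] = (3 - 11) / (3 - 1) = -4
q(z) = -7 + 11·(z - 1) + (-4)·(z - 1)(z - 2)
Expanding: q(z) = -4z^2 + 23z - 26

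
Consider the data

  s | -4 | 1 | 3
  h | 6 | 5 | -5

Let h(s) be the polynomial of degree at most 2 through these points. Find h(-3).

299/35

Using Newton's divided-difference form:
h[-4,1] = (5 - 6) / (1 - (-4)) = -1/5
h[1,3] = (-5 - 5) / (3 - 1) = -5
h[-4,1,3] = (-5 - (-1/5)) / (3 - (-4)) = -24/35
h(-3) = 6 + (-1/5)·(1) + (-24/35)·(1)·(-4) = 299/35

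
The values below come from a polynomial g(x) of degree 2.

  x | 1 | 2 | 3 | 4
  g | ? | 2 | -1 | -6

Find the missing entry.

The 3 known values determine g uniquely (degree ≤ 2).
L_0(1) = (-2)·(-3)/[(-1)·(-2)] = 3
L_1(1) = (-1)·(-3)/[(1)·(-1)] = -3
L_2(1) = (-1)·(-2)/[(2)·(1)] = 1
Sum: 2·(3) + (-1)·(-3) + (-6)·(1) = 3

3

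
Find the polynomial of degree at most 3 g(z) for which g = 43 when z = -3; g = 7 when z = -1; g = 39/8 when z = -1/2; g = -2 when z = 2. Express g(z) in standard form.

g(z) = -z^3 + z^2 - z + 4

L_0(z) = (z + 1)(z + 1/2)(z - 2) / [-25] = -(1/25)z^3 + (1/50)z^2 + (1/10)z + 1/25
L_1(z) = (z + 3)(z + 1/2)(z - 2) / [3] = (1/3)z^3 + (1/2)z^2 - (11/6)z - 1
L_2(z) = (z + 3)(z + 1)(z - 2) / [-25/8] = -(8/25)z^3 - (16/25)z^2 + (8/5)z + 48/25
L_3(z) = (z + 3)(z + 1)(z + 1/2) / [75/2] = (2/75)z^3 + (3/25)z^2 + (2/15)z + 1/25
g(z) = 43·L_0 + 7·L_1 + (39/8)·L_2 + (-2)·L_3
  43·L_0(z) = -(43/25)z^3 + (43/50)z^2 + (43/10)z + 43/25
  7·L_1(z) = (7/3)z^3 + (7/2)z^2 - (77/6)z - 7
  (39/8)·L_2(z) = -(39/25)z^3 - (78/25)z^2 + (39/5)z + 234/25
  (-2)·L_3(z) = -(4/75)z^3 - (6/25)z^2 - (4/15)z - 2/25
Adding term by term: -z^3 + z^2 - z + 4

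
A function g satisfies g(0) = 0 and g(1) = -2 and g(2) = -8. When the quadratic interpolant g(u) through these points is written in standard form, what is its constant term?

0

L_0(u) = (u - 1)(u - 2) / [2] = (1/2)u^2 - (3/2)u + 1
L_1(u) = u(u - 2) / [-1] = -u^2 + 2u
L_2(u) = u(u - 1) / [2] = (1/2)u^2 - (1/2)u
g(u) = 0·L_0 + (-2)·L_1 + (-8)·L_2
Only the constant term is needed; take it from each L_i and combine:
0·(1) + (-2)·(0) + (-8)·(0) = 0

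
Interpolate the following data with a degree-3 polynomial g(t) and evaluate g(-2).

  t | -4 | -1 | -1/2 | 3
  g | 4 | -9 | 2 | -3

Using Newton's divided-difference form:
g[-4,-1] = (-9 - 4) / (-1 - (-4)) = -13/3
g[-1,-1/2] = (2 - (-9)) / (-1/2 - (-1)) = 22
g[-1/2,3] = (-3 - 2) / (3 - (-1/2)) = -10/7
g[-4,-1,-1/2] = (22 - (-13/3)) / (-1/2 - (-4)) = 158/21
g[-1,-1/2,3] = (-10/7 - 22) / (3 - (-1)) = -41/7
g[-4,-1,-1/2,3] = (-41/7 - 158/21) / (3 - (-4)) = -281/147
g(-2) = 4 + (-13/3)·(2) + (158/21)·(2)·(-1) + (-281/147)·(2)·(-1)·(-3/2) = -1247/49

-1247/49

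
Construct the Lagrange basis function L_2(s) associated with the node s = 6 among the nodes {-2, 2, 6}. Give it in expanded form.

L_2(s) = (s + 2)(s - 2) / [(8)·(4)]
       = (s^2 - 4) / (32)

L_2(s) = (1/32)s^2 - 1/8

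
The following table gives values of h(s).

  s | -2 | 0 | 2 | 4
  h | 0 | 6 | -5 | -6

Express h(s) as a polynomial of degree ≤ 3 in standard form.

h(s) = (9/16)s^3 - (17/8)s^2 - (7/2)s + 6

L_0(s) = s(s - 2)(s - 4) / [-48] = -(1/48)s^3 + (1/8)s^2 - (1/6)s
L_1(s) = (s + 2)(s - 2)(s - 4) / [16] = (1/16)s^3 - (1/4)s^2 - (1/4)s + 1
L_2(s) = (s + 2)s(s - 4) / [-16] = -(1/16)s^3 + (1/8)s^2 + (1/2)s
L_3(s) = (s + 2)s(s - 2) / [48] = (1/48)s^3 - (1/12)s
h(s) = 0·L_0 + 6·L_1 + (-5)·L_2 + (-6)·L_3
  0·L_0(s) = 0
  6·L_1(s) = (3/8)s^3 - (3/2)s^2 - (3/2)s + 6
  (-5)·L_2(s) = (5/16)s^3 - (5/8)s^2 - (5/2)s
  (-6)·L_3(s) = -(1/8)s^3 + (1/2)s
Adding term by term: (9/16)s^3 - (17/8)s^2 - (7/2)s + 6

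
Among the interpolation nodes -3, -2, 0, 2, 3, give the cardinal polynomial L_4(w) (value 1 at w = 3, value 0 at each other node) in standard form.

L_4(w) = (1/90)w^4 + (1/30)w^3 - (2/45)w^2 - (2/15)w

L_4(w) = (w + 3)(w + 2)w(w - 2) / [(6)·(5)·(3)·(1)]
       = (w^4 + 3w^3 - 4w^2 - 12w) / (90)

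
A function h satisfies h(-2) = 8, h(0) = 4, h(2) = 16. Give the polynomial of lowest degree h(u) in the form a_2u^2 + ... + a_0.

h(u) = 2u^2 + 2u + 4

Newton's divided differences:
h[-2,0] = (4 - 8) / (0 - (-2)) = -2
h[0,2] = (16 - 4) / (2 - 0) = 6
h[-2,0,2] = (6 - (-2)) / (2 - (-2)) = 2
h(u) = 8 + (-2)·(u + 2) + 2·(u + 2)u
Expanding: h(u) = 2u^2 + 2u + 4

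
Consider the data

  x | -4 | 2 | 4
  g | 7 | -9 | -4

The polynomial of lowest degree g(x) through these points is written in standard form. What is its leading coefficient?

L_0(x) = (x - 2)(x - 4) / [48] = (1/48)x^2 - (1/8)x + 1/6
L_1(x) = (x + 4)(x - 4) / [-12] = -(1/12)x^2 + 4/3
L_2(x) = (x + 4)(x - 2) / [16] = (1/16)x^2 + (1/8)x - 1/2
g(x) = 7·L_0 + (-9)·L_1 + (-4)·L_2
Only the coefficient of x^2 is needed; take it from each L_i and combine:
7·(1/48) + (-9)·(-1/12) + (-4)·(1/16) = 31/48

31/48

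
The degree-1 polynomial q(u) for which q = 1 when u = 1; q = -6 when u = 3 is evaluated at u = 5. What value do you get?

-13

Evaluate each Lagrange basis at u = 5:
L_0(5) = (2)/[(-2)] = -1
L_1(5) = (4)/[(2)] = 2
Sum: 1·(-1) + (-6)·(2) = -13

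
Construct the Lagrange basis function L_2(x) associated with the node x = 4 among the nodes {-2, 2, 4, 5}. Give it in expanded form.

L_2(x) = (x + 2)(x - 2)(x - 5) / [(6)·(2)·(-1)]
       = (x^3 - 5x^2 - 4x + 20) / (-12)

L_2(x) = -(1/12)x^3 + (5/12)x^2 + (1/3)x - 5/3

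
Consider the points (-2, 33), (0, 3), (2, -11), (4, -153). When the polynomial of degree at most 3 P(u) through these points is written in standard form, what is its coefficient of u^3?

-3

Build the Lagrange basis polynomials:
L_0(u) = u(u - 2)(u - 4) / [-48] = -(1/48)u^3 + (1/8)u^2 - (1/6)u
L_1(u) = (u + 2)(u - 2)(u - 4) / [16] = (1/16)u^3 - (1/4)u^2 - (1/4)u + 1
L_2(u) = (u + 2)u(u - 4) / [-16] = -(1/16)u^3 + (1/8)u^2 + (1/2)u
L_3(u) = (u + 2)u(u - 2) / [48] = (1/48)u^3 - (1/12)u
P(u) = 33·L_0 + 3·L_1 + (-11)·L_2 + (-153)·L_3
Only the coefficient of u^3 is needed; take it from each L_i and combine:
33·(-1/48) + 3·(1/16) + (-11)·(-1/16) + (-153)·(1/48) = -3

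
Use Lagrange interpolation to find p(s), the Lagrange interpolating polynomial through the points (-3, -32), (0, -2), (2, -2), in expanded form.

p(s) = -2s^2 + 4s - 2

Build the Lagrange basis polynomials:
L_0(s) = s(s - 2) / [15] = (1/15)s^2 - (2/15)s
L_1(s) = (s + 3)(s - 2) / [-6] = -(1/6)s^2 - (1/6)s + 1
L_2(s) = (s + 3)s / [10] = (1/10)s^2 + (3/10)s
p(s) = (-32)·L_0 + (-2)·L_1 + (-2)·L_2
  (-32)·L_0(s) = -(32/15)s^2 + (64/15)s
  (-2)·L_1(s) = (1/3)s^2 + (1/3)s - 2
  (-2)·L_2(s) = -(1/5)s^2 - (3/5)s
Adding term by term: -2s^2 + 4s - 2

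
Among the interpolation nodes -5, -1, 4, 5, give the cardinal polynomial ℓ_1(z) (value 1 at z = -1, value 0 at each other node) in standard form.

ℓ_1(z) = (z + 5)(z - 4)(z - 5) / [(4)·(-5)·(-6)]
       = (z^3 - 4z^2 - 25z + 100) / (120)

ℓ_1(z) = (1/120)z^3 - (1/30)z^2 - (5/24)z + 5/6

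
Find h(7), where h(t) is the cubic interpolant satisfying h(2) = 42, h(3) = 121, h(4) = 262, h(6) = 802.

Evaluate each Lagrange basis at t = 7:
L_0(7) = (4)·(3)·(1)/[(-1)·(-2)·(-4)] = -3/2
L_1(7) = (5)·(3)·(1)/[(1)·(-1)·(-3)] = 5
L_2(7) = (5)·(4)·(1)/[(2)·(1)·(-2)] = -5
L_3(7) = (5)·(4)·(3)/[(4)·(3)·(2)] = 5/2
Sum: 42·(-3/2) + 121·(5) + 262·(-5) + 802·(5/2) = 1237

1237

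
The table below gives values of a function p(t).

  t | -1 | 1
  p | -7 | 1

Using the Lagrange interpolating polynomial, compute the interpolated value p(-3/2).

-9

Evaluate each Lagrange basis at t = -3/2:
L_0(-3/2) = (-5/2)/[(-2)] = 5/4
L_1(-3/2) = (-1/2)/[(2)] = -1/4
Sum: (-7)·(5/4) + 1·(-1/4) = -9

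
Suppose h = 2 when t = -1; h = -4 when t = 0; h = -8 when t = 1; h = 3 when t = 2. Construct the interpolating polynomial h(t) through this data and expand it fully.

h(t) = (13/6)t^3 + t^2 - (43/6)t - 4

Build the Lagrange basis polynomials:
L_0(t) = t(t - 1)(t - 2) / [-6] = -(1/6)t^3 + (1/2)t^2 - (1/3)t
L_1(t) = (t + 1)(t - 1)(t - 2) / [2] = (1/2)t^3 - t^2 - (1/2)t + 1
L_2(t) = (t + 1)t(t - 2) / [-2] = -(1/2)t^3 + (1/2)t^2 + t
L_3(t) = (t + 1)t(t - 1) / [6] = (1/6)t^3 - (1/6)t
h(t) = 2·L_0 + (-4)·L_1 + (-8)·L_2 + 3·L_3
  2·L_0(t) = -(1/3)t^3 + t^2 - (2/3)t
  (-4)·L_1(t) = -2t^3 + 4t^2 + 2t - 4
  (-8)·L_2(t) = 4t^3 - 4t^2 - 8t
  3·L_3(t) = (1/2)t^3 - (1/2)t
Adding term by term: (13/6)t^3 + t^2 - (43/6)t - 4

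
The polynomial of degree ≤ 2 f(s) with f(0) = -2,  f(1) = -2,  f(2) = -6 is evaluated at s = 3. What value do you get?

Evaluate each Lagrange basis at s = 3:
L_0(3) = (2)·(1)/[(-1)·(-2)] = 1
L_1(3) = (3)·(1)/[(1)·(-1)] = -3
L_2(3) = (3)·(2)/[(2)·(1)] = 3
Sum: (-2)·(1) + (-2)·(-3) + (-6)·(3) = -14

-14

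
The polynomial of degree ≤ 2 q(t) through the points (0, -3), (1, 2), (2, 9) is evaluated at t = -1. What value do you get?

-6

Evaluate each Lagrange basis at t = -1:
L_0(-1) = (-2)·(-3)/[(-1)·(-2)] = 3
L_1(-1) = (-1)·(-3)/[(1)·(-1)] = -3
L_2(-1) = (-1)·(-2)/[(2)·(1)] = 1
Sum: (-3)·(3) + 2·(-3) + 9·(1) = -6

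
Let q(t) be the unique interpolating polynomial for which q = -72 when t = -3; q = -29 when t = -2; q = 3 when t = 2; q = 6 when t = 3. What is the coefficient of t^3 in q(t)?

L_0(t) = (t + 2)(t - 2)(t - 3) / [-30] = -(1/30)t^3 + (1/10)t^2 + (2/15)t - 2/5
L_1(t) = (t + 3)(t - 2)(t - 3) / [20] = (1/20)t^3 - (1/10)t^2 - (9/20)t + 9/10
L_2(t) = (t + 3)(t + 2)(t - 3) / [-20] = -(1/20)t^3 - (1/10)t^2 + (9/20)t + 9/10
L_3(t) = (t + 3)(t + 2)(t - 2) / [30] = (1/30)t^3 + (1/10)t^2 - (2/15)t - 2/5
q(t) = (-72)·L_0 + (-29)·L_1 + 3·L_2 + 6·L_3
Only the coefficient of t^3 is needed; take it from each L_i and combine:
(-72)·(-1/30) + (-29)·(1/20) + 3·(-1/20) + 6·(1/30) = 1

1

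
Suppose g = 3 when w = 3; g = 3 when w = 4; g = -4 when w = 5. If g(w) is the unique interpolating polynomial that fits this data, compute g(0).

L_0(0) = (-4)·(-5)/[(-1)·(-2)] = 10
L_1(0) = (-3)·(-5)/[(1)·(-1)] = -15
L_2(0) = (-3)·(-4)/[(2)·(1)] = 6
Sum: 3·(10) + 3·(-15) + (-4)·(6) = -39

-39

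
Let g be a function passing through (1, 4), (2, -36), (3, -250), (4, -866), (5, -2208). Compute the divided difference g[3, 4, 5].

-363

g[3,4] = (-866 - (-250)) / (4 - 3) = -616
g[4,5] = (-2208 - (-866)) / (5 - 4) = -1342
g[3,4,5] = (-1342 - (-616)) / (5 - 3) = -363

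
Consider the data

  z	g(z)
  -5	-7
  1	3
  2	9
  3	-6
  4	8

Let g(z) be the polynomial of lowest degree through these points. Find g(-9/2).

L_0(-9/2) = (-11/2)·(-13/2)·(-15/2)·(-17/2)/[(-6)·(-7)·(-8)·(-9)] = 12155/16128
L_1(-9/2) = (1/2)·(-13/2)·(-15/2)·(-17/2)/[(6)·(-1)·(-2)·(-3)] = 1105/192
L_2(-9/2) = (1/2)·(-11/2)·(-15/2)·(-17/2)/[(7)·(1)·(-1)·(-2)] = -2805/224
L_3(-9/2) = (1/2)·(-11/2)·(-13/2)·(-17/2)/[(8)·(2)·(1)·(-1)] = 2431/256
L_4(-9/2) = (1/2)·(-11/2)·(-13/2)·(-15/2)/[(9)·(3)·(2)·(1)] = -715/288
Sum: (-7)·(12155/16128) + 3·(1105/192) + 9·(-2805/224) + (-6)·(2431/256) + 8·(-715/288) = -318167/1792

-318167/1792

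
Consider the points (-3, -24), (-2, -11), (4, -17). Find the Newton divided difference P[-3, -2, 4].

-2

P[-3,-2] = (-11 - (-24)) / (-2 - (-3)) = 13
P[-2,4] = (-17 - (-11)) / (4 - (-2)) = -1
P[-3,-2,4] = (-1 - 13) / (4 - (-3)) = -2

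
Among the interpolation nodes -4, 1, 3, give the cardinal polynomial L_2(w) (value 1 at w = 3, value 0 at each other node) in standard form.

L_2(w) = (1/14)w^2 + (3/14)w - 2/7

L_2(w) = (w + 4)(w - 1) / [(7)·(2)]
       = (w^2 + 3w - 4) / (14)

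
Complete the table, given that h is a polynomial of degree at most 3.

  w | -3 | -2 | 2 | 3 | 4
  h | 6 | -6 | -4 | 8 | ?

The 4 known values determine h uniquely (degree ≤ 3).
Evaluate each Lagrange basis at w = 4:
L_0(4) = (6)·(2)·(1)/[(-1)·(-5)·(-6)] = -2/5
L_1(4) = (7)·(2)·(1)/[(1)·(-4)·(-5)] = 7/10
L_2(4) = (7)·(6)·(1)/[(5)·(4)·(-1)] = -21/10
L_3(4) = (7)·(6)·(2)/[(6)·(5)·(1)] = 14/5
Sum: 6·(-2/5) + (-6)·(7/10) + (-4)·(-21/10) + 8·(14/5) = 121/5

121/5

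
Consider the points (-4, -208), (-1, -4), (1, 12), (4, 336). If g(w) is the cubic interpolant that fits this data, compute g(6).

Evaluate each Lagrange basis at w = 6:
L_0(6) = (7)·(5)·(2)/[(-3)·(-5)·(-8)] = -7/12
L_1(6) = (10)·(5)·(2)/[(3)·(-2)·(-5)] = 10/3
L_2(6) = (10)·(7)·(2)/[(5)·(2)·(-3)] = -14/3
L_3(6) = (10)·(7)·(5)/[(8)·(5)·(3)] = 35/12
Sum: (-208)·(-7/12) + (-4)·(10/3) + 12·(-14/3) + 336·(35/12) = 1032

1032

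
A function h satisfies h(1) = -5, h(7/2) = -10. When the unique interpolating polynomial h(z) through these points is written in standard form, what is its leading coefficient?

Build the Lagrange basis polynomials:
L_0(z) = (z - 7/2) / [-5/2] = -(2/5)z + 7/5
L_1(z) = (z - 1) / [5/2] = (2/5)z - 2/5
h(z) = (-5)·L_0 + (-10)·L_1
Only the coefficient of z is needed; take it from each L_i and combine:
(-5)·(-2/5) + (-10)·(2/5) = -2

-2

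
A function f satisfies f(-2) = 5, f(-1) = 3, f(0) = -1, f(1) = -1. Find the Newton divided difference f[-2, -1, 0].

-1

f[-2,-1] = (3 - 5) / (-1 - (-2)) = -2
f[-1,0] = (-1 - 3) / (0 - (-1)) = -4
f[-2,-1,0] = (-4 - (-2)) / (0 - (-2)) = -1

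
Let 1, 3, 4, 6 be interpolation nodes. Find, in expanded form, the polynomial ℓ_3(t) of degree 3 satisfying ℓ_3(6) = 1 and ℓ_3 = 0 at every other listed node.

ℓ_3(t) = (1/30)t^3 - (4/15)t^2 + (19/30)t - 2/5

ℓ_3(t) = (t - 1)(t - 3)(t - 4) / [(5)·(3)·(2)]
       = (t^3 - 8t^2 + 19t - 12) / (30)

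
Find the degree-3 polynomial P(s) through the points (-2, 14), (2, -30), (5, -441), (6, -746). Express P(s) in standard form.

P(s) = -3s^3 - 3s^2 + s + 4

L_0(s) = (s - 2)(s - 5)(s - 6) / [-224] = -(1/224)s^3 + (13/224)s^2 - (13/56)s + 15/56
L_1(s) = (s + 2)(s - 5)(s - 6) / [48] = (1/48)s^3 - (3/16)s^2 + (1/6)s + 5/4
L_2(s) = (s + 2)(s - 2)(s - 6) / [-21] = -(1/21)s^3 + (2/7)s^2 + (4/21)s - 8/7
L_3(s) = (s + 2)(s - 2)(s - 5) / [32] = (1/32)s^3 - (5/32)s^2 - (1/8)s + 5/8
P(s) = 14·L_0 + (-30)·L_1 + (-441)·L_2 + (-746)·L_3
  14·L_0(s) = -(1/16)s^3 + (13/16)s^2 - (13/4)s + 15/4
  (-30)·L_1(s) = -(5/8)s^3 + (45/8)s^2 - 5s - 75/2
  (-441)·L_2(s) = 21s^3 - 126s^2 - 84s + 504
  (-746)·L_3(s) = -(373/16)s^3 + (1865/16)s^2 + (373/4)s - 1865/4
Adding term by term: -3s^3 - 3s^2 + s + 4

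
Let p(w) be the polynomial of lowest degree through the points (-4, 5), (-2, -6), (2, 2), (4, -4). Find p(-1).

-173/32

Using Newton's divided-difference form:
p[-4,-2] = (-6 - 5) / (-2 - (-4)) = -11/2
p[-2,2] = (2 - (-6)) / (2 - (-2)) = 2
p[2,4] = (-4 - 2) / (4 - 2) = -3
p[-4,-2,2] = (2 - (-11/2)) / (2 - (-4)) = 5/4
p[-2,2,4] = (-3 - 2) / (4 - (-2)) = -5/6
p[-4,-2,2,4] = (-5/6 - 5/4) / (4 - (-4)) = -25/96
p(-1) = 5 + (-11/2)·(3) + (5/4)·(3)·(1) + (-25/96)·(3)·(1)·(-3) = -173/32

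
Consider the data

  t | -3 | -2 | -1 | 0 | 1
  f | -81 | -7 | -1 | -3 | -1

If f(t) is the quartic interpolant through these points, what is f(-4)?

Using Newton's divided-difference form:
f[-3,-2] = (-7 - (-81)) / (-2 - (-3)) = 74
f[-2,-1] = (-1 - (-7)) / (-1 - (-2)) = 6
f[-1,0] = (-3 - (-1)) / (0 - (-1)) = -2
f[0,1] = (-1 - (-3)) / (1 - 0) = 2
f[-3,-2,-1] = (6 - 74) / (-1 - (-3)) = -34
f[-2,-1,0] = (-2 - 6) / (0 - (-2)) = -4
f[-1,0,1] = (2 - (-2)) / (1 - (-1)) = 2
f[-3,-2,-1,0] = (-4 - (-34)) / (0 - (-3)) = 10
f[-2,-1,0,1] = (2 - (-4)) / (1 - (-2)) = 2
f[-3,-2,-1,0,1] = (2 - 10) / (1 - (-3)) = -2
f(-4) = -81 + 74·(-1) + (-34)·(-1)·(-2) + 10·(-1)·(-2)·(-3) + (-2)·(-1)·(-2)·(-3)·(-4) = -331

-331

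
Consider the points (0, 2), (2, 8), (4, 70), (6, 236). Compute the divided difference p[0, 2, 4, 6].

1

p[0,2] = (8 - 2) / (2 - 0) = 3
p[2,4] = (70 - 8) / (4 - 2) = 31
p[4,6] = (236 - 70) / (6 - 4) = 83
p[0,2,4] = (31 - 3) / (4 - 0) = 7
p[2,4,6] = (83 - 31) / (6 - 2) = 13
p[0,2,4,6] = (13 - 7) / (6 - 0) = 1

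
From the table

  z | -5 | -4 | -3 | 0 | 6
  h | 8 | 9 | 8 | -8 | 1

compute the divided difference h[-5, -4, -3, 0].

h[-5,-4] = (9 - 8) / (-4 - (-5)) = 1
h[-4,-3] = (8 - 9) / (-3 - (-4)) = -1
h[-3,0] = (-8 - 8) / (0 - (-3)) = -16/3
h[-5,-4,-3] = (-1 - 1) / (-3 - (-5)) = -1
h[-4,-3,0] = (-16/3 - (-1)) / (0 - (-4)) = -13/12
h[-5,-4,-3,0] = (-13/12 - (-1)) / (0 - (-5)) = -1/60

-1/60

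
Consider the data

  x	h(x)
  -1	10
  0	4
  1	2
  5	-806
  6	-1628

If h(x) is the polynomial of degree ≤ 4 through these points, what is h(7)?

-2950

Evaluate each Lagrange basis at x = 7:
L_0(7) = (7)·(6)·(2)·(1)/[(-1)·(-2)·(-6)·(-7)] = 1
L_1(7) = (8)·(6)·(2)·(1)/[(1)·(-1)·(-5)·(-6)] = -16/5
L_2(7) = (8)·(7)·(2)·(1)/[(2)·(1)·(-4)·(-5)] = 14/5
L_3(7) = (8)·(7)·(6)·(1)/[(6)·(5)·(4)·(-1)] = -14/5
L_4(7) = (8)·(7)·(6)·(2)/[(7)·(6)·(5)·(1)] = 16/5
Sum: 10·(1) + 4·(-16/5) + 2·(14/5) + (-806)·(-14/5) + (-1628)·(16/5) = -2950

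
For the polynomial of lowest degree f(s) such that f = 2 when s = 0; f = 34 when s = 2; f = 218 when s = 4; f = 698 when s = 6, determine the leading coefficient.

3

L_0(s) = (s - 2)(s - 4)(s - 6) / [-48] = -(1/48)s^3 + (1/4)s^2 - (11/12)s + 1
L_1(s) = s(s - 4)(s - 6) / [16] = (1/16)s^3 - (5/8)s^2 + (3/2)s
L_2(s) = s(s - 2)(s - 6) / [-16] = -(1/16)s^3 + (1/2)s^2 - (3/4)s
L_3(s) = s(s - 2)(s - 4) / [48] = (1/48)s^3 - (1/8)s^2 + (1/6)s
f(s) = 2·L_0 + 34·L_1 + 218·L_2 + 698·L_3
Only the coefficient of s^3 is needed; take it from each L_i and combine:
2·(-1/48) + 34·(1/16) + 218·(-1/16) + 698·(1/48) = 3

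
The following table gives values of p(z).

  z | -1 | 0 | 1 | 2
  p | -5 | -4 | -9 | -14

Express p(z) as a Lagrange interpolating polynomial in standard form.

Build the Lagrange basis polynomials:
L_0(z) = z(z - 1)(z - 2) / [-6] = -(1/6)z^3 + (1/2)z^2 - (1/3)z
L_1(z) = (z + 1)(z - 1)(z - 2) / [2] = (1/2)z^3 - z^2 - (1/2)z + 1
L_2(z) = (z + 1)z(z - 2) / [-2] = -(1/2)z^3 + (1/2)z^2 + z
L_3(z) = (z + 1)z(z - 1) / [6] = (1/6)z^3 - (1/6)z
p(z) = (-5)·L_0 + (-4)·L_1 + (-9)·L_2 + (-14)·L_3
  (-5)·L_0(z) = (5/6)z^3 - (5/2)z^2 + (5/3)z
  (-4)·L_1(z) = -2z^3 + 4z^2 + 2z - 4
  (-9)·L_2(z) = (9/2)z^3 - (9/2)z^2 - 9z
  (-14)·L_3(z) = -(7/3)z^3 + (7/3)z
Adding term by term: z^3 - 3z^2 - 3z - 4

p(z) = z^3 - 3z^2 - 3z - 4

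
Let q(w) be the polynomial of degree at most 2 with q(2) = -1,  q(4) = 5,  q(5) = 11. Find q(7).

29

L_0(7) = (3)·(2)/[(-2)·(-3)] = 1
L_1(7) = (5)·(2)/[(2)·(-1)] = -5
L_2(7) = (5)·(3)/[(3)·(1)] = 5
Sum: (-1)·(1) + 5·(-5) + 11·(5) = 29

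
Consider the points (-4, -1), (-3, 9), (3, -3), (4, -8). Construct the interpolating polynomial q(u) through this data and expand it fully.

q(u) = (9/56)u^3 - (15/14)u^2 - (193/56)u + 177/14

Build the Lagrange basis polynomials:
L_0(u) = (u + 3)(u - 3)(u - 4) / [-56] = -(1/56)u^3 + (1/14)u^2 + (9/56)u - 9/14
L_1(u) = (u + 4)(u - 3)(u - 4) / [42] = (1/42)u^3 - (1/14)u^2 - (8/21)u + 8/7
L_2(u) = (u + 4)(u + 3)(u - 4) / [-42] = -(1/42)u^3 - (1/14)u^2 + (8/21)u + 8/7
L_3(u) = (u + 4)(u + 3)(u - 3) / [56] = (1/56)u^3 + (1/14)u^2 - (9/56)u - 9/14
q(u) = (-1)·L_0 + 9·L_1 + (-3)·L_2 + (-8)·L_3
  (-1)·L_0(u) = (1/56)u^3 - (1/14)u^2 - (9/56)u + 9/14
  9·L_1(u) = (3/14)u^3 - (9/14)u^2 - (24/7)u + 72/7
  (-3)·L_2(u) = (1/14)u^3 + (3/14)u^2 - (8/7)u - 24/7
  (-8)·L_3(u) = -(1/7)u^3 - (4/7)u^2 + (9/7)u + 36/7
Adding term by term: (9/56)u^3 - (15/14)u^2 - (193/56)u + 177/14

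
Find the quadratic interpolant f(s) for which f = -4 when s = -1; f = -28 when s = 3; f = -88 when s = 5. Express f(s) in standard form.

f(s) = -4s^2 + 2s + 2

L_0(s) = (s - 3)(s - 5) / [24] = (1/24)s^2 - (1/3)s + 5/8
L_1(s) = (s + 1)(s - 5) / [-8] = -(1/8)s^2 + (1/2)s + 5/8
L_2(s) = (s + 1)(s - 3) / [12] = (1/12)s^2 - (1/6)s - 1/4
f(s) = (-4)·L_0 + (-28)·L_1 + (-88)·L_2
  (-4)·L_0(s) = -(1/6)s^2 + (4/3)s - 5/2
  (-28)·L_1(s) = (7/2)s^2 - 14s - 35/2
  (-88)·L_2(s) = -(22/3)s^2 + (44/3)s + 22
Adding term by term: -4s^2 + 2s + 2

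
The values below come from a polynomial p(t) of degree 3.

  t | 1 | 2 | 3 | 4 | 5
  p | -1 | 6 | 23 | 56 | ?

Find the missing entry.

111

The 4 known values determine p uniquely (degree ≤ 3).
Evaluate each Lagrange basis at t = 5:
L_0(5) = (3)·(2)·(1)/[(-1)·(-2)·(-3)] = -1
L_1(5) = (4)·(2)·(1)/[(1)·(-1)·(-2)] = 4
L_2(5) = (4)·(3)·(1)/[(2)·(1)·(-1)] = -6
L_3(5) = (4)·(3)·(2)/[(3)·(2)·(1)] = 4
Sum: (-1)·(-1) + 6·(4) + 23·(-6) + 56·(4) = 111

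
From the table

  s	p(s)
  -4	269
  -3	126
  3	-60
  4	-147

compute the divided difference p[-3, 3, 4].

-8

p[-3,3] = (-60 - 126) / (3 - (-3)) = -31
p[3,4] = (-147 - (-60)) / (4 - 3) = -87
p[-3,3,4] = (-87 - (-31)) / (4 - (-3)) = -8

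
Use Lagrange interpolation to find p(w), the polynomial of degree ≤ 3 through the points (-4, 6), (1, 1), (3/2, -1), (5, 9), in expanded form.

Build the Lagrange basis polynomials:
L_0(w) = (w - 1)(w - 3/2)(w - 5) / [-495/2] = -(2/495)w^3 + (1/33)w^2 - (28/495)w + 1/33
L_1(w) = (w + 4)(w - 3/2)(w - 5) / [10] = (1/10)w^3 - (1/4)w^2 - (37/20)w + 3
L_2(w) = (w + 4)(w - 1)(w - 5) / [-77/8] = -(8/77)w^3 + (16/77)w^2 + (152/77)w - 160/77
L_3(w) = (w + 4)(w - 1)(w - 3/2) / [126] = (1/126)w^3 + (1/84)w^2 - (17/252)w + 1/21
p(w) = 6·L_0 + 1·L_1 + (-1)·L_2 + 9·L_3
  6·L_0(w) = -(4/165)w^3 + (2/11)w^2 - (56/165)w + 2/11
  1·L_1(w) = (1/10)w^3 - (1/4)w^2 - (37/20)w + 3
  (-1)·L_2(w) = (8/77)w^3 - (16/77)w^2 - (152/77)w + 160/77
  9·L_3(w) = (1/14)w^3 + (3/28)w^2 - (17/28)w + 3/7
Adding term by term: (58/231)w^3 - (13/77)w^2 - (1102/231)w + 438/77

p(w) = (58/231)w^3 - (13/77)w^2 - (1102/231)w + 438/77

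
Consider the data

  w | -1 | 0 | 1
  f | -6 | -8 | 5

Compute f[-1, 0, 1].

f[-1,0] = (-8 - (-6)) / (0 - (-1)) = -2
f[0,1] = (5 - (-8)) / (1 - 0) = 13
f[-1,0,1] = (13 - (-2)) / (1 - (-1)) = 15/2

15/2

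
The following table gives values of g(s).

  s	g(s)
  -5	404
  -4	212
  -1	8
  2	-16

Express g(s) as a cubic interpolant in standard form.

g(s) = -3s^3 + s^2 + 4

Newton's divided differences:
g[-5,-4] = (212 - 404) / (-4 - (-5)) = -192
g[-4,-1] = (8 - 212) / (-1 - (-4)) = -68
g[-1,2] = (-16 - 8) / (2 - (-1)) = -8
g[-5,-4,-1] = (-68 - (-192)) / (-1 - (-5)) = 31
g[-4,-1,2] = (-8 - (-68)) / (2 - (-4)) = 10
g[-5,-4,-1,2] = (10 - 31) / (2 - (-5)) = -3
g(s) = 404 + (-192)·(s + 5) + 31·(s + 5)(s + 4) + (-3)·(s + 5)(s + 4)(s + 1)
Expanding: g(s) = -3s^3 + s^2 + 4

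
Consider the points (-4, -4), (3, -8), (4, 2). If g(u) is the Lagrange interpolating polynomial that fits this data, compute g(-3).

-25/2

Evaluate each Lagrange basis at u = -3:
L_0(-3) = (-6)·(-7)/[(-7)·(-8)] = 3/4
L_1(-3) = (1)·(-7)/[(7)·(-1)] = 1
L_2(-3) = (1)·(-6)/[(8)·(1)] = -3/4
Sum: (-4)·(3/4) + (-8)·(1) + 2·(-3/4) = -25/2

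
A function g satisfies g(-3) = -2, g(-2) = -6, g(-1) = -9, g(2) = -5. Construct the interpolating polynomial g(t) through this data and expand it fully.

g(t) = (7/60)t^3 + (6/5)t^2 - (13/60)t - 103/10

L_0(t) = (t + 2)(t + 1)(t - 2) / [-10] = -(1/10)t^3 - (1/10)t^2 + (2/5)t + 2/5
L_1(t) = (t + 3)(t + 1)(t - 2) / [4] = (1/4)t^3 + (1/2)t^2 - (5/4)t - 3/2
L_2(t) = (t + 3)(t + 2)(t - 2) / [-6] = -(1/6)t^3 - (1/2)t^2 + (2/3)t + 2
L_3(t) = (t + 3)(t + 2)(t + 1) / [60] = (1/60)t^3 + (1/10)t^2 + (11/60)t + 1/10
g(t) = (-2)·L_0 + (-6)·L_1 + (-9)·L_2 + (-5)·L_3
  (-2)·L_0(t) = (1/5)t^3 + (1/5)t^2 - (4/5)t - 4/5
  (-6)·L_1(t) = -(3/2)t^3 - 3t^2 + (15/2)t + 9
  (-9)·L_2(t) = (3/2)t^3 + (9/2)t^2 - 6t - 18
  (-5)·L_3(t) = -(1/12)t^3 - (1/2)t^2 - (11/12)t - 1/2
Adding term by term: (7/60)t^3 + (6/5)t^2 - (13/60)t - 103/10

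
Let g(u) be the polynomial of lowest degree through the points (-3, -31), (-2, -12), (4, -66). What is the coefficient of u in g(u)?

-1

L_0(u) = (u + 2)(u - 4) / [7] = (1/7)u^2 - (2/7)u - 8/7
L_1(u) = (u + 3)(u - 4) / [-6] = -(1/6)u^2 + (1/6)u + 2
L_2(u) = (u + 3)(u + 2) / [42] = (1/42)u^2 + (5/42)u + 1/7
g(u) = (-31)·L_0 + (-12)·L_1 + (-66)·L_2
Only the coefficient of u is needed; take it from each L_i and combine:
(-31)·(-2/7) + (-12)·(1/6) + (-66)·(5/42) = -1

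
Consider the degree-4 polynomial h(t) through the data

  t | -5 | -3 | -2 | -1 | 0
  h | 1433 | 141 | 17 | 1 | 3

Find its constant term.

L_0(t) = (t + 3)(t + 2)(t + 1)t / [120] = (1/120)t^4 + (1/20)t^3 + (11/120)t^2 + (1/20)t
L_1(t) = (t + 5)(t + 2)(t + 1)t / [-12] = -(1/12)t^4 - (2/3)t^3 - (17/12)t^2 - (5/6)t
L_2(t) = (t + 5)(t + 3)(t + 1)t / [6] = (1/6)t^4 + (3/2)t^3 + (23/6)t^2 + (5/2)t
L_3(t) = (t + 5)(t + 3)(t + 2)t / [-8] = -(1/8)t^4 - (5/4)t^3 - (31/8)t^2 - (15/4)t
L_4(t) = (t + 5)(t + 3)(t + 2)(t + 1) / [30] = (1/30)t^4 + (11/30)t^3 + (41/30)t^2 + (61/30)t + 1
h(t) = 1433·L_0 + 141·L_1 + 17·L_2 + 1·L_3 + 3·L_4
Only the constant term is needed; take it from each L_i and combine:
1433·(0) + 141·(0) + 17·(0) + 1·(0) + 3·(1) = 3

3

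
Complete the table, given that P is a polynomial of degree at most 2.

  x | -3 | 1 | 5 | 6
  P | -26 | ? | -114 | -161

The 3 known values determine P uniquely (degree ≤ 2).
L_0(1) = (-4)·(-5)/[(-8)·(-9)] = 5/18
L_1(1) = (4)·(-5)/[(8)·(-1)] = 5/2
L_2(1) = (4)·(-4)/[(9)·(1)] = -16/9
Sum: (-26)·(5/18) + (-114)·(5/2) + (-161)·(-16/9) = -6

-6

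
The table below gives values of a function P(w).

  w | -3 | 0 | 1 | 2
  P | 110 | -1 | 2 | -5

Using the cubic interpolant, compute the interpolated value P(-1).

Evaluate each Lagrange basis at w = -1:
L_0(-1) = (-1)·(-2)·(-3)/[(-3)·(-4)·(-5)] = 1/10
L_1(-1) = (2)·(-2)·(-3)/[(3)·(-1)·(-2)] = 2
L_2(-1) = (2)·(-1)·(-3)/[(4)·(1)·(-1)] = -3/2
L_3(-1) = (2)·(-1)·(-2)/[(5)·(2)·(1)] = 2/5
Sum: 110·(1/10) + (-1)·(2) + 2·(-3/2) + (-5)·(2/5) = 4

4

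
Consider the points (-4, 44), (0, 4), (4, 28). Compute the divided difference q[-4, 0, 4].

2

q[-4,0] = (4 - 44) / (0 - (-4)) = -10
q[0,4] = (28 - 4) / (4 - 0) = 6
q[-4,0,4] = (6 - (-10)) / (4 - (-4)) = 2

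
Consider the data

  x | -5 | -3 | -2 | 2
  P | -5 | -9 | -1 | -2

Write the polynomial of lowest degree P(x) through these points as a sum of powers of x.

P(x) = -(299/420)x^3 - (53/14)x^2 + (1091/420)x + 191/14

Build the Lagrange basis polynomials:
L_0(x) = (x + 3)(x + 2)(x - 2) / [-42] = -(1/42)x^3 - (1/14)x^2 + (2/21)x + 2/7
L_1(x) = (x + 5)(x + 2)(x - 2) / [10] = (1/10)x^3 + (1/2)x^2 - (2/5)x - 2
L_2(x) = (x + 5)(x + 3)(x - 2) / [-12] = -(1/12)x^3 - (1/2)x^2 + (1/12)x + 5/2
L_3(x) = (x + 5)(x + 3)(x + 2) / [140] = (1/140)x^3 + (1/14)x^2 + (31/140)x + 3/14
P(x) = (-5)·L_0 + (-9)·L_1 + (-1)·L_2 + (-2)·L_3
  (-5)·L_0(x) = (5/42)x^3 + (5/14)x^2 - (10/21)x - 10/7
  (-9)·L_1(x) = -(9/10)x^3 - (9/2)x^2 + (18/5)x + 18
  (-1)·L_2(x) = (1/12)x^3 + (1/2)x^2 - (1/12)x - 5/2
  (-2)·L_3(x) = -(1/70)x^3 - (1/7)x^2 - (31/70)x - 3/7
Adding term by term: -(299/420)x^3 - (53/14)x^2 + (1091/420)x + 191/14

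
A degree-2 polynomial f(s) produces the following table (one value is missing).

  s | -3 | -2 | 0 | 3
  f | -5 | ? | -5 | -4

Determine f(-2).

-46/9

The 3 known values determine f uniquely (degree ≤ 2).
Evaluate each Lagrange basis at s = -2:
L_0(-2) = (-2)·(-5)/[(-3)·(-6)] = 5/9
L_1(-2) = (1)·(-5)/[(3)·(-3)] = 5/9
L_2(-2) = (1)·(-2)/[(6)·(3)] = -1/9
Sum: (-5)·(5/9) + (-5)·(5/9) + (-4)·(-1/9) = -46/9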